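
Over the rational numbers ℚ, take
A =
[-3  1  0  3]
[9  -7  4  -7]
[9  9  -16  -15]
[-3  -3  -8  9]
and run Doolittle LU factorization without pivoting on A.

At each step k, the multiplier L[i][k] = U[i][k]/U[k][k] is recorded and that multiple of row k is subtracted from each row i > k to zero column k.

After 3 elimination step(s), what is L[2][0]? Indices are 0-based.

L[2][0] = -3

[col 0] pivot -3
  R1 -= -3*R0 → (0, -4, 4, 2)  (L[1][0] := -3)
  R2 -= -3*R0 → (0, 12, -16, -6)  (L[2][0] := -3)
  R3 -= 1*R0 → (0, -4, -8, 6)  (L[3][0] := 1)
[col 1] pivot -4
  R2 -= -3*R1 → (0, 0, -4, 0)  (L[2][1] := -3)
  R3 -= 1*R1 → (0, 0, -12, 4)  (L[3][1] := 1)
[col 2] pivot -4
  R3 -= 3*R2 → (0, 0, 0, 4)  (L[3][2] := 3)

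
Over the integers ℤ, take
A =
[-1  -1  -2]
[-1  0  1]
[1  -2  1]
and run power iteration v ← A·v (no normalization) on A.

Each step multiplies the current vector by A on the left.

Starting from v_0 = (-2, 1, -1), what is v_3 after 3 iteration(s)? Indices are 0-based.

v_0 = (-2, 1, -1).
v_1 = A·v_0 = (3, 1, -5).
v_2 = A·v_1 = (6, -8, -4).
v_3 = A·v_2 = (10, -10, 18).

v_3 = (10, -10, 18)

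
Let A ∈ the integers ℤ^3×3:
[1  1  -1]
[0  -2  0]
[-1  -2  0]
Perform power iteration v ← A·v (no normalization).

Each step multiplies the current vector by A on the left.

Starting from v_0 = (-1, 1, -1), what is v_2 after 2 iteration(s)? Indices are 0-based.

v_0 = (-1, 1, -1).
v_1 = A·v_0 = (1, -2, -1).
v_2 = A·v_1 = (0, 4, 3).

v_2 = (0, 4, 3)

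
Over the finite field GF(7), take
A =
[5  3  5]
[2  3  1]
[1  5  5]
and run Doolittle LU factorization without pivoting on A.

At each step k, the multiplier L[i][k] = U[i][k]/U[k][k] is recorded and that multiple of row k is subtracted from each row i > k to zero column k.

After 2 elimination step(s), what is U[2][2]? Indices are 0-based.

k=0: U[0][0]=5
  eliminate (1,0): mult=6, new row 1: (0, 6, 6); set L[1][0]=6
  eliminate (2,0): mult=3, new row 2: (0, 3, 4); set L[2][0]=3
k=1: U[1][1]=6
  eliminate (2,1): mult=4, new row 2: (0, 0, 1); set L[2][1]=4

U[2][2] = 1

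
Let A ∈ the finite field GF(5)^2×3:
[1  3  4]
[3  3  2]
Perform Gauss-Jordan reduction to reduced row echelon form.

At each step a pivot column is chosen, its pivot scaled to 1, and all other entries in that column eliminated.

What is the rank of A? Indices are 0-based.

rank = 2

[1] R0 /= 1  ⇒  (1, 3, 4)
     R1 -= 3·R0  ⇒  (0, 4, 0)
[2] R1 /= 4  ⇒  (0, 1, 0)
     R0 -= 3·R1  ⇒  (1, 0, 4)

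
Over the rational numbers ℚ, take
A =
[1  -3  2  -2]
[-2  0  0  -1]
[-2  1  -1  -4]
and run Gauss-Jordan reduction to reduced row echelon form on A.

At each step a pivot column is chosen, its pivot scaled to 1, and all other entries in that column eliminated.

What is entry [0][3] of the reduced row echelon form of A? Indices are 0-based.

[1] R0 /= 1  ⇒  (1, -3, 2, -2)
     R1 -= -2·R0  ⇒  (0, -6, 4, -5)
     R2 -= -2·R0  ⇒  (0, -5, 3, -8)
[2] R1 /= -6  ⇒  (0, 1, -2/3, 5/6)
     R0 -= -3·R1  ⇒  (1, 0, 0, 1/2)
     R2 -= -5·R1  ⇒  (0, 0, -1/3, -23/6)
[3] R2 /= -1/3  ⇒  (0, 0, 1, 23/2)
     R1 -= -2/3·R2  ⇒  (0, 1, 0, 17/2)

M[0][3] = 1/2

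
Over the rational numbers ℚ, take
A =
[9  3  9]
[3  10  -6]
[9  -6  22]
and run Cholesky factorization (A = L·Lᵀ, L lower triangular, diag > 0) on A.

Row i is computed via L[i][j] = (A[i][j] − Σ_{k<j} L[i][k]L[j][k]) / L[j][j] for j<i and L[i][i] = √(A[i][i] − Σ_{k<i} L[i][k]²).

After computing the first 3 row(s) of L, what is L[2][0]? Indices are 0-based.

Step 1: L[0][0] = √(9) = 3.
  L[1][0] = (3) / L[0][0] = 1.
Step 2: L[1][1] = √(9) = 3.
  L[2][0] = (9) / L[0][0] = 3.
  L[2][1] = (-9) / L[1][1] = -3.
Step 3: L[2][2] = √(4) = 2.

L[2][0] = 3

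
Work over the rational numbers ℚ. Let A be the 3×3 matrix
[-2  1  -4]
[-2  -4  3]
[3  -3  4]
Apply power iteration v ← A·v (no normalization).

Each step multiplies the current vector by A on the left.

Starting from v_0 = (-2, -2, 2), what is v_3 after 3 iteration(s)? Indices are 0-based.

v_0 = (-2, -2, 2).
v_1 = A·v_0 = (-6, 18, 8).
v_2 = A·v_1 = (-2, -36, -40).
v_3 = A·v_2 = (128, 28, -58).

v_3 = (128, 28, -58)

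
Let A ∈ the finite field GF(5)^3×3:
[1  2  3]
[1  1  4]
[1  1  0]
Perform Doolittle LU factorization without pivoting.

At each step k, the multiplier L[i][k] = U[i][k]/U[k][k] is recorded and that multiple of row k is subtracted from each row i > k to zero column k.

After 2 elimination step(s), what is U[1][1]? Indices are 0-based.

U[1][1] = 4

[col 0] pivot 1
  R1 -= 1*R0 → (0, 4, 1)  (L[1][0] := 1)
  R2 -= 1*R0 → (0, 4, 2)  (L[2][0] := 1)
[col 1] pivot 4
  R2 -= 1*R1 → (0, 0, 1)  (L[2][1] := 1)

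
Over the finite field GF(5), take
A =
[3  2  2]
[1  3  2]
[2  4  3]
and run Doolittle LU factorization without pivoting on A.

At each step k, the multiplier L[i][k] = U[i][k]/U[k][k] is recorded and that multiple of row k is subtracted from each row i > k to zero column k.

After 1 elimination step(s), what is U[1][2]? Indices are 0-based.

Step 1: pivot at (0,0) is 3.
  row1 ← row1 − (2)·row0  ⇒  L[1][0]=2, U row1=(0, 4, 3)
  row2 ← row2 − (4)·row0  ⇒  L[2][0]=4, U row2=(0, 1, 0)

U[1][2] = 3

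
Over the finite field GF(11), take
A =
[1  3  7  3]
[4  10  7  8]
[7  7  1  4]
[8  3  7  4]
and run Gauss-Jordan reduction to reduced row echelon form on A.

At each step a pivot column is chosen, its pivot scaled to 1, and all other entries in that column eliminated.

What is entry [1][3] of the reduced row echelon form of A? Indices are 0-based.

step 1: normalize row 0 (÷1) = (1, 3, 7, 3)
  row 1: subtract 4×row0 = (0, 9, 1, 7)
  row 2: subtract 7×row0 = (0, 8, 7, 5)
  row 3: subtract 8×row0 = (0, 1, 6, 2)
step 2: normalize row 1 (÷9) = (0, 1, 5, 2)
  row 0: subtract 3×row1 = (1, 0, 3, 8)
  row 2: subtract 8×row1 = (0, 0, 0, 0)
  row 3: subtract 1×row1 = (0, 0, 1, 0)
step 3: exchange rows 2,3
step 3: normalize row 2 (÷1) = (0, 0, 1, 0)
  row 0: subtract 3×row2 = (1, 0, 0, 8)
  row 1: subtract 5×row2 = (0, 1, 0, 2)
skip col 3 (zero from row 3)

M[1][3] = 2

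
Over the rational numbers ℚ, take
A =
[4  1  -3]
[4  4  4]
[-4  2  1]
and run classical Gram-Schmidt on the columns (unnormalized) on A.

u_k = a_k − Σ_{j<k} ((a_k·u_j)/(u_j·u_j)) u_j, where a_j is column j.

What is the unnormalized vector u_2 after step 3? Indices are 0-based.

Step 1: u_0 = a_0 = (4, 4, -4).
Step 2: u_1 = a_1 − (1/4)·u_0 = (0, 3, 3).
Step 3: u_2 = a_2 − (0)·u_0 − (5/6)·u_1 = (-3, 3/2, -3/2).

u_2 = (-3, 3/2, -3/2)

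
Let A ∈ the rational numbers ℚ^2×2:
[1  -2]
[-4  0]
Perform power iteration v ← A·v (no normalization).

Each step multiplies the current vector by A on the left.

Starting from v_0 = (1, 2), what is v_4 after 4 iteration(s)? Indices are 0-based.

v_0 = (1, 2).
v_1 = A·v_0 = (-3, -4).
v_2 = A·v_1 = (5, 12).
v_3 = A·v_2 = (-19, -20).
v_4 = A·v_3 = (21, 76).

v_4 = (21, 76)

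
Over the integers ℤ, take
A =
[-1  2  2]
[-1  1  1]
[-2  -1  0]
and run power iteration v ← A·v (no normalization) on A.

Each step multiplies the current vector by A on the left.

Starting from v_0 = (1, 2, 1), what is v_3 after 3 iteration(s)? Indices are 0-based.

v_3 = (-29, -10, 25)

v_0 = (1, 2, 1).
v_1 = A·v_0 = (5, 2, -4).
v_2 = A·v_1 = (-9, -7, -12).
v_3 = A·v_2 = (-29, -10, 25).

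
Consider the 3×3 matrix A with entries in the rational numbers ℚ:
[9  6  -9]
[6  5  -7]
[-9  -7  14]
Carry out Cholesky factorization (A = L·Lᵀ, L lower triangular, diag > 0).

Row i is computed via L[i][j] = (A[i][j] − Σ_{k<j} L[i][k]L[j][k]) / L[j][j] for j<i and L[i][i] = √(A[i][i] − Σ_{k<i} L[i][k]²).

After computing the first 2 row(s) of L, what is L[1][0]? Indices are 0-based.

L[1][0] = 2

Step 1: L[0][0] = √(9) = 3.
  L[1][0] = (6) / L[0][0] = 2.
Step 2: L[1][1] = √(1) = 1.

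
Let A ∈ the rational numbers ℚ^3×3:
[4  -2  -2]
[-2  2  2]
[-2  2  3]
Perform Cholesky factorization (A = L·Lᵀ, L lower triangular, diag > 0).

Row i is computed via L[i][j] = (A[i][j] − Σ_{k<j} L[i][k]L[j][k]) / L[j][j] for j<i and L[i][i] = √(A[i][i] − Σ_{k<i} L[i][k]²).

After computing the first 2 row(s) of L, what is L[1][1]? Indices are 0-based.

Step 1: L[0][0] = √(4) = 2.
  L[1][0] = (-2) / L[0][0] = -1.
Step 2: L[1][1] = √(1) = 1.

L[1][1] = 1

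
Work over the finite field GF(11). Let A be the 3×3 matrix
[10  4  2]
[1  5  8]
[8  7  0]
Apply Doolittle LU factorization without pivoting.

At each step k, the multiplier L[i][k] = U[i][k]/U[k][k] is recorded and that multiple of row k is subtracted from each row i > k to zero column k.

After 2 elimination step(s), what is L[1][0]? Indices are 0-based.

L[1][0] = 10

[col 0] pivot 10
  R1 -= 10*R0 → (0, 9, 10)  (L[1][0] := 10)
  R2 -= 3*R0 → (0, 6, 5)  (L[2][0] := 3)
[col 1] pivot 9
  R2 -= 8*R1 → (0, 0, 2)  (L[2][1] := 8)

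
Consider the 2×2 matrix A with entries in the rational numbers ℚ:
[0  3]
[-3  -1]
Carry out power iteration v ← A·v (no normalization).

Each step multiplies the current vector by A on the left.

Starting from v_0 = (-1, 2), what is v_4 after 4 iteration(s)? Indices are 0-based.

v_4 = (30, 161)

v_0 = (-1, 2).
v_1 = A·v_0 = (6, 1).
v_2 = A·v_1 = (3, -19).
v_3 = A·v_2 = (-57, 10).
v_4 = A·v_3 = (30, 161).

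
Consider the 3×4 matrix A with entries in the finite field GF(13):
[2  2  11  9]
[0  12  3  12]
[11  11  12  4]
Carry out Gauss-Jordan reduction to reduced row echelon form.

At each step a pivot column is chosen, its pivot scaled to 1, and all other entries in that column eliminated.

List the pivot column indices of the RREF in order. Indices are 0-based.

step 1: normalize row 0 (÷2) = (1, 1, 12, 11)
  row 2: subtract 11×row0 = (0, 0, 10, 0)
step 2: normalize row 1 (÷12) = (0, 1, 10, 1)
  row 0: subtract 1×row1 = (1, 0, 2, 10)
step 3: normalize row 2 (÷10) = (0, 0, 1, 0)
  row 0: subtract 2×row2 = (1, 0, 0, 10)
  row 1: subtract 10×row2 = (0, 1, 0, 1)

pivot columns: 0, 1, 2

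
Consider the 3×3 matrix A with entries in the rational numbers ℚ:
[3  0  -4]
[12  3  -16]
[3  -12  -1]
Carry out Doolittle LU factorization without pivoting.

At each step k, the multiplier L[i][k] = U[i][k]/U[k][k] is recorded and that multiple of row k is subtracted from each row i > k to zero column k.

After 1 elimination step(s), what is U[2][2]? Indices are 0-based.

Step 1: pivot at (0,0) is 3.
  row1 ← row1 − (4)·row0  ⇒  L[1][0]=4, U row1=(0, 3, 0)
  row2 ← row2 − (1)·row0  ⇒  L[2][0]=1, U row2=(0, -12, 3)

U[2][2] = 3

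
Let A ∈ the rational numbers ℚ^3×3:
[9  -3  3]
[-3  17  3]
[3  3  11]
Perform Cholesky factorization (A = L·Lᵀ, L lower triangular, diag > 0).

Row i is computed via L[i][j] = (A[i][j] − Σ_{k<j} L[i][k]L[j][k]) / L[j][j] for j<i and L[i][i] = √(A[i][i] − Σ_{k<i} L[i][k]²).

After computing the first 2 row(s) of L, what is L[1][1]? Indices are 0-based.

Step 1: L[0][0] = √(9) = 3.
  L[1][0] = (-3) / L[0][0] = -1.
Step 2: L[1][1] = √(16) = 4.

L[1][1] = 4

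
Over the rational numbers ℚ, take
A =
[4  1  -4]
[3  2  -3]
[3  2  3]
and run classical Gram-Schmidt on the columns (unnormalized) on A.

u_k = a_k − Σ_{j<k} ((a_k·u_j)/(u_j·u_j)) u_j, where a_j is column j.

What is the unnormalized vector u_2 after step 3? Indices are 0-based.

Step 1: u_0 = a_0 = (4, 3, 3).
Step 2: u_1 = a_1 − (8/17)·u_0 = (-15/17, 10/17, 10/17).
Step 3: u_2 = a_2 − (-8/17)·u_0 − (12/5)·u_1 = (0, -3, 3).

u_2 = (0, -3, 3)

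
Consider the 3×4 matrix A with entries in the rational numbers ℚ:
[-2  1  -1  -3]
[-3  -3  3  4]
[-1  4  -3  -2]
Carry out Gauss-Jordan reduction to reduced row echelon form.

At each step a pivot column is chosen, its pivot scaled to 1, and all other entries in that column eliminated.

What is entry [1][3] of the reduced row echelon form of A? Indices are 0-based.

step 1: normalize row 0 (÷-2) = (1, -1/2, 1/2, 3/2)
  row 1: subtract -3×row0 = (0, -9/2, 9/2, 17/2)
  row 2: subtract -1×row0 = (0, 7/2, -5/2, -1/2)
step 2: normalize row 1 (÷-9/2) = (0, 1, -1, -17/9)
  row 0: subtract -1/2×row1 = (1, 0, 0, 5/9)
  row 2: subtract 7/2×row1 = (0, 0, 1, 55/9)
step 3: normalize row 2 (÷1) = (0, 0, 1, 55/9)
  row 1: subtract -1×row2 = (0, 1, 0, 38/9)

M[1][3] = 38/9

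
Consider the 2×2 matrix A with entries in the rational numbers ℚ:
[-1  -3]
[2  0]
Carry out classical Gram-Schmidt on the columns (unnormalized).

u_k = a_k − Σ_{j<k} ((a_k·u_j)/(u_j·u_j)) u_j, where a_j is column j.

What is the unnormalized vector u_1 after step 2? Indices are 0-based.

u_1 = (-12/5, -6/5)

Step 1: u_0 = a_0 = (-1, 2).
Step 2: u_1 = a_1 − (3/5)·u_0 = (-12/5, -6/5).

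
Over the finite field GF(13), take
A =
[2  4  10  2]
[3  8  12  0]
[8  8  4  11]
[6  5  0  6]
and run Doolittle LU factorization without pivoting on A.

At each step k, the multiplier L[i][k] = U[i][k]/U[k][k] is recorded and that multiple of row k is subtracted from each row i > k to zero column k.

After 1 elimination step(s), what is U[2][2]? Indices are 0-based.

U[2][2] = 3

Step 1: pivot at (0,0) is 2.
  row1 ← row1 − (8)·row0  ⇒  L[1][0]=8, U row1=(0, 2, 10, 10)
  row2 ← row2 − (4)·row0  ⇒  L[2][0]=4, U row2=(0, 5, 3, 3)
  row3 ← row3 − (3)·row0  ⇒  L[3][0]=3, U row3=(0, 6, 9, 0)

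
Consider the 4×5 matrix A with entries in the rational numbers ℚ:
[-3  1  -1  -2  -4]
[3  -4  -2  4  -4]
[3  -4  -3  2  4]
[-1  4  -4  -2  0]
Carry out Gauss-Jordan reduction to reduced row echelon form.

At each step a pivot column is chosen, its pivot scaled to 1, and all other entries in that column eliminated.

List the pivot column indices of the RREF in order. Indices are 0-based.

pivot columns: 0, 1, 2, 3

pivot(0,0)=-3: scale R0 → (1, -1/3, 1/3, 2/3, 4/3)
  clear (1,0): R1 −= (3)R0 → (0, -3, -3, 2, -8)
  clear (2,0): R2 −= (3)R0 → (0, -3, -4, 0, 0)
  clear (3,0): R3 −= (-1)R0 → (0, 11/3, -11/3, -4/3, 4/3)
pivot(1,1)=-3: scale R1 → (0, 1, 1, -2/3, 8/3)
  clear (0,1): R0 −= (-1/3)R1 → (1, 0, 2/3, 4/9, 20/9)
  clear (2,1): R2 −= (-3)R1 → (0, 0, -1, -2, 8)
  clear (3,1): R3 −= (11/3)R1 → (0, 0, -22/3, 10/9, -76/9)
pivot(2,2)=-1: scale R2 → (0, 0, 1, 2, -8)
  clear (0,2): R0 −= (2/3)R2 → (1, 0, 0, -8/9, 68/9)
  clear (1,2): R1 −= (1)R2 → (0, 1, 0, -8/3, 32/3)
  clear (3,2): R3 −= (-22/3)R2 → (0, 0, 0, 142/9, -604/9)
pivot(3,3)=142/9: scale R3 → (0, 0, 0, 1, -302/71)
  clear (0,3): R0 −= (-8/9)R3 → (1, 0, 0, 0, 268/71)
  clear (1,3): R1 −= (-8/3)R3 → (0, 1, 0, 0, -48/71)
  clear (2,3): R2 −= (2)R3 → (0, 0, 1, 0, 36/71)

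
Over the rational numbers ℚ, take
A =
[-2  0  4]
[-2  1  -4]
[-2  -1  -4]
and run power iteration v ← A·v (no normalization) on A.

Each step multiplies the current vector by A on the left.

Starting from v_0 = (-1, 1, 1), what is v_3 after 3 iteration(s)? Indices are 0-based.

v_0 = (-1, 1, 1).
v_1 = A·v_0 = (6, -1, -3).
v_2 = A·v_1 = (-24, -1, 1).
v_3 = A·v_2 = (52, 43, 45).

v_3 = (52, 43, 45)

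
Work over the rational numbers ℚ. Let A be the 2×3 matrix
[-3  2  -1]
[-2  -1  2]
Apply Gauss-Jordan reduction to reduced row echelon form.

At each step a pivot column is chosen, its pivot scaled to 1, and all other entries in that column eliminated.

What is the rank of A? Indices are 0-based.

rank = 2

pivot(0,0)=-3: scale R0 → (1, -2/3, 1/3)
  clear (1,0): R1 −= (-2)R0 → (0, -7/3, 8/3)
pivot(1,1)=-7/3: scale R1 → (0, 1, -8/7)
  clear (0,1): R0 −= (-2/3)R1 → (1, 0, -3/7)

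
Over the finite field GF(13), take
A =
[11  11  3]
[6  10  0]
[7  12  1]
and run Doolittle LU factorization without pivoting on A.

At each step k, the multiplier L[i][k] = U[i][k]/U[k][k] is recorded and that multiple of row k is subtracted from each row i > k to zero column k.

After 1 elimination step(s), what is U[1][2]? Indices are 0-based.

Step 1: pivot at (0,0) is 11.
  row1 ← row1 − (10)·row0  ⇒  L[1][0]=10, U row1=(0, 4, 9)
  row2 ← row2 − (3)·row0  ⇒  L[2][0]=3, U row2=(0, 5, 5)

U[1][2] = 9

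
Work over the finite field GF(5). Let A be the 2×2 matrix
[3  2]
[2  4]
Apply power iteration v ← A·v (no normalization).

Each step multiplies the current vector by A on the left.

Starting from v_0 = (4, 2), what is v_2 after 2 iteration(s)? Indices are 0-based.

v_0 = (4, 2).
v_1 = A·v_0 = (1, 1).
v_2 = A·v_1 = (0, 1).

v_2 = (0, 1)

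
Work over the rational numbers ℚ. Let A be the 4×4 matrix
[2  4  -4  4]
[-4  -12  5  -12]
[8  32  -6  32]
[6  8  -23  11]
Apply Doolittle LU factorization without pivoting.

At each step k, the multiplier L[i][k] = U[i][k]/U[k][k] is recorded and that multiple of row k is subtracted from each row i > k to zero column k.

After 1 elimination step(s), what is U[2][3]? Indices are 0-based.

U[2][3] = 16

k=0: U[0][0]=2
  eliminate (1,0): mult=-2, new row 1: (0, -4, -3, -4); set L[1][0]=-2
  eliminate (2,0): mult=4, new row 2: (0, 16, 10, 16); set L[2][0]=4
  eliminate (3,0): mult=3, new row 3: (0, -4, -11, -1); set L[3][0]=3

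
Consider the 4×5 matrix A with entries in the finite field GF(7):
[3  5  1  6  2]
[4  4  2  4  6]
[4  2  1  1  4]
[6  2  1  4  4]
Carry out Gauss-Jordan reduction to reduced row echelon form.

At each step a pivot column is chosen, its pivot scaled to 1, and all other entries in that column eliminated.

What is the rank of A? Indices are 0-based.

rank = 4

[1] R0 /= 3  ⇒  (1, 4, 5, 2, 3)
     R1 -= 4·R0  ⇒  (0, 2, 3, 3, 1)
     R2 -= 4·R0  ⇒  (0, 0, 2, 0, 6)
     R3 -= 6·R0  ⇒  (0, 6, 6, 6, 0)
[2] R1 /= 2  ⇒  (0, 1, 5, 5, 4)
     R0 -= 4·R1  ⇒  (1, 0, 6, 3, 1)
     R3 -= 6·R1  ⇒  (0, 0, 4, 4, 4)
[3] R2 /= 2  ⇒  (0, 0, 1, 0, 3)
     R0 -= 6·R2  ⇒  (1, 0, 0, 3, 4)
     R1 -= 5·R2  ⇒  (0, 1, 0, 5, 3)
     R3 -= 4·R2  ⇒  (0, 0, 0, 4, 6)
[4] R3 /= 4  ⇒  (0, 0, 0, 1, 5)
     R0 -= 3·R3  ⇒  (1, 0, 0, 0, 3)
     R1 -= 5·R3  ⇒  (0, 1, 0, 0, 6)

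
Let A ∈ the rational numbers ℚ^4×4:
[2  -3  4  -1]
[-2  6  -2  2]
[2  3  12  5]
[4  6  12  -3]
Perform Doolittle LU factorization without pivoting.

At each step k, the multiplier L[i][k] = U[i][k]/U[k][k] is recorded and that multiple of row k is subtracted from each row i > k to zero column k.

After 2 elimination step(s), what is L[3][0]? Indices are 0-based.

Step 1: pivot at (0,0) is 2.
  row1 ← row1 − (-1)·row0  ⇒  L[1][0]=-1, U row1=(0, 3, 2, 1)
  row2 ← row2 − (1)·row0  ⇒  L[2][0]=1, U row2=(0, 6, 8, 6)
  row3 ← row3 − (2)·row0  ⇒  L[3][0]=2, U row3=(0, 12, 4, -1)
Step 2: pivot at (1,1) is 3.
  row2 ← row2 − (2)·row1  ⇒  L[2][1]=2, U row2=(0, 0, 4, 4)
  row3 ← row3 − (4)·row1  ⇒  L[3][1]=4, U row3=(0, 0, -4, -5)

L[3][0] = 2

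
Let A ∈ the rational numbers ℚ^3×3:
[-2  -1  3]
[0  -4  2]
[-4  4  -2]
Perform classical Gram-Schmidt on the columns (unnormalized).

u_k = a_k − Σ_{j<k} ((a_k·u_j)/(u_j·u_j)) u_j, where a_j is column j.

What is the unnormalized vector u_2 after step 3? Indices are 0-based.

u_2 = (40/29, -30/29, -20/29)

Step 1: u_0 = a_0 = (-2, 0, -4).
Step 2: u_1 = a_1 − (-7/10)·u_0 = (-12/5, -4, 6/5).
Step 3: u_2 = a_2 − (1/10)·u_0 − (-22/29)·u_1 = (40/29, -30/29, -20/29).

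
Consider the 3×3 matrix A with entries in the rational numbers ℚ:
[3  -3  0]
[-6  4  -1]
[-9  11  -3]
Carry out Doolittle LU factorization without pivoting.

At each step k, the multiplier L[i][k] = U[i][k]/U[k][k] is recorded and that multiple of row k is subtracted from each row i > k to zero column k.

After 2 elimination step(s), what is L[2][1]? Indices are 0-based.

k=0: U[0][0]=3
  eliminate (1,0): mult=-2, new row 1: (0, -2, -1); set L[1][0]=-2
  eliminate (2,0): mult=-3, new row 2: (0, 2, -3); set L[2][0]=-3
k=1: U[1][1]=-2
  eliminate (2,1): mult=-1, new row 2: (0, 0, -4); set L[2][1]=-1

L[2][1] = -1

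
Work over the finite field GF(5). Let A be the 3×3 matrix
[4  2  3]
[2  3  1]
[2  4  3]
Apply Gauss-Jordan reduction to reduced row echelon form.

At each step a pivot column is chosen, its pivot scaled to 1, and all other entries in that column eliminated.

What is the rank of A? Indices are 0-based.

rank = 3

pivot(0,0)=4: scale R0 → (1, 3, 2)
  clear (1,0): R1 −= (2)R0 → (0, 2, 2)
  clear (2,0): R2 −= (2)R0 → (0, 3, 4)
pivot(1,1)=2: scale R1 → (0, 1, 1)
  clear (0,1): R0 −= (3)R1 → (1, 0, 4)
  clear (2,1): R2 −= (3)R1 → (0, 0, 1)
pivot(2,2)=1: scale R2 → (0, 0, 1)
  clear (0,2): R0 −= (4)R2 → (1, 0, 0)
  clear (1,2): R1 −= (1)R2 → (0, 1, 0)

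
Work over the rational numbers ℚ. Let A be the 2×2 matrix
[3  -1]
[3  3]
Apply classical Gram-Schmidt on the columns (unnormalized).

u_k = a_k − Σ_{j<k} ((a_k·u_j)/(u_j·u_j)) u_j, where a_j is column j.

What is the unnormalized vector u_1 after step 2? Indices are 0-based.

Step 1: u_0 = a_0 = (3, 3).
Step 2: u_1 = a_1 − (1/3)·u_0 = (-2, 2).

u_1 = (-2, 2)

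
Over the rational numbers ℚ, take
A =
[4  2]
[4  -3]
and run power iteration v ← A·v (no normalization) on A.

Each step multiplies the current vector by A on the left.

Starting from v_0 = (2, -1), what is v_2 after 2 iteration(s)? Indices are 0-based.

v_0 = (2, -1).
v_1 = A·v_0 = (6, 11).
v_2 = A·v_1 = (46, -9).

v_2 = (46, -9)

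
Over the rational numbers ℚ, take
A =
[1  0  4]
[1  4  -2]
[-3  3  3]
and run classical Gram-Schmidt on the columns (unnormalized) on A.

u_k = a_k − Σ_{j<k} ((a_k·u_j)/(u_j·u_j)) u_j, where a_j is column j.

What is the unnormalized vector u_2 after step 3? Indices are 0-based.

Step 1: u_0 = a_0 = (1, 1, -3).
Step 2: u_1 = a_1 − (-5/11)·u_0 = (5/11, 49/11, 18/11).
Step 3: u_2 = a_2 − (-7/11)·u_0 − (-12/125)·u_1 = (117/25, -117/125, 156/125).

u_2 = (117/25, -117/125, 156/125)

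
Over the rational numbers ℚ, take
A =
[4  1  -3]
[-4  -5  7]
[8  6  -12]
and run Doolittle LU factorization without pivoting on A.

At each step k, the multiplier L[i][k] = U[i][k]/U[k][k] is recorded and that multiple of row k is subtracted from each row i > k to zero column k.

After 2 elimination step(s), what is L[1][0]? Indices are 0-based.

L[1][0] = -1

[col 0] pivot 4
  R1 -= -1*R0 → (0, -4, 4)  (L[1][0] := -1)
  R2 -= 2*R0 → (0, 4, -6)  (L[2][0] := 2)
[col 1] pivot -4
  R2 -= -1*R1 → (0, 0, -2)  (L[2][1] := -1)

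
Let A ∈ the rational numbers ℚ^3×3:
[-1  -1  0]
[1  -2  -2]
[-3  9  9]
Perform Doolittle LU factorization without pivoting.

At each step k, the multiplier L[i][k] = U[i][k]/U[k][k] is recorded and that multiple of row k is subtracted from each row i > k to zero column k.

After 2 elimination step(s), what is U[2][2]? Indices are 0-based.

[col 0] pivot -1
  R1 -= -1*R0 → (0, -3, -2)  (L[1][0] := -1)
  R2 -= 3*R0 → (0, 12, 9)  (L[2][0] := 3)
[col 1] pivot -3
  R2 -= -4*R1 → (0, 0, 1)  (L[2][1] := -4)

U[2][2] = 1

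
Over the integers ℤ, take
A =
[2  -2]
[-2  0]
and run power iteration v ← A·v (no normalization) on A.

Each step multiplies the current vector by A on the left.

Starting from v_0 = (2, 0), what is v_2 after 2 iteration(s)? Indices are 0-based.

v_2 = (16, -8)

v_0 = (2, 0).
v_1 = A·v_0 = (4, -4).
v_2 = A·v_1 = (16, -8).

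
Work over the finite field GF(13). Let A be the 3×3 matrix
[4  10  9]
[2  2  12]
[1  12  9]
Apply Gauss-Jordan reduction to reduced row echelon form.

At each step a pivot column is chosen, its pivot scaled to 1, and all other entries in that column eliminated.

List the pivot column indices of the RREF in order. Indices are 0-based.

step 1: normalize row 0 (÷4) = (1, 9, 12)
  row 1: subtract 2×row0 = (0, 10, 1)
  row 2: subtract 1×row0 = (0, 3, 10)
step 2: normalize row 1 (÷10) = (0, 1, 4)
  row 0: subtract 9×row1 = (1, 0, 2)
  row 2: subtract 3×row1 = (0, 0, 11)
step 3: normalize row 2 (÷11) = (0, 0, 1)
  row 0: subtract 2×row2 = (1, 0, 0)
  row 1: subtract 4×row2 = (0, 1, 0)

pivot columns: 0, 1, 2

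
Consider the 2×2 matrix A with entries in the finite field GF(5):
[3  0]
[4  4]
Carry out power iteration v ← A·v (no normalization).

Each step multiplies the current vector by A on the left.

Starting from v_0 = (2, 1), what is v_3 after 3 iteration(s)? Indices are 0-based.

v_0 = (2, 1).
v_1 = A·v_0 = (1, 2).
v_2 = A·v_1 = (3, 2).
v_3 = A·v_2 = (4, 0).

v_3 = (4, 0)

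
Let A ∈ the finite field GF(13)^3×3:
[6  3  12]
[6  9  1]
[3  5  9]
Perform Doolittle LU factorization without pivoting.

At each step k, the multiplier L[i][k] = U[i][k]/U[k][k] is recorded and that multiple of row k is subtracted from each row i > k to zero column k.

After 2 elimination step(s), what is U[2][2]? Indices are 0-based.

U[2][2] = 4

[col 0] pivot 6
  R1 -= 1*R0 → (0, 6, 2)  (L[1][0] := 1)
  R2 -= 7*R0 → (0, 10, 3)  (L[2][0] := 7)
[col 1] pivot 6
  R2 -= 6*R1 → (0, 0, 4)  (L[2][1] := 6)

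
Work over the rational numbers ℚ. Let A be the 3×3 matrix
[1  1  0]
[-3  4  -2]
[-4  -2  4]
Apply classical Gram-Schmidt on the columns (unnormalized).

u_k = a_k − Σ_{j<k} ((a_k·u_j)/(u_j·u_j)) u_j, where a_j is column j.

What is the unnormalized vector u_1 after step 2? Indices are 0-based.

Step 1: u_0 = a_0 = (1, -3, -4).
Step 2: u_1 = a_1 − (-3/26)·u_0 = (29/26, 95/26, -32/13).

u_1 = (29/26, 95/26, -32/13)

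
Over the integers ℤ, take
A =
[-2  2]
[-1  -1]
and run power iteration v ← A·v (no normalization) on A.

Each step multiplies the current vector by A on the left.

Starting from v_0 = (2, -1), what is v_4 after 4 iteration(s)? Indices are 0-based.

v_4 = (-22, 23)

v_0 = (2, -1).
v_1 = A·v_0 = (-6, -1).
v_2 = A·v_1 = (10, 7).
v_3 = A·v_2 = (-6, -17).
v_4 = A·v_3 = (-22, 23).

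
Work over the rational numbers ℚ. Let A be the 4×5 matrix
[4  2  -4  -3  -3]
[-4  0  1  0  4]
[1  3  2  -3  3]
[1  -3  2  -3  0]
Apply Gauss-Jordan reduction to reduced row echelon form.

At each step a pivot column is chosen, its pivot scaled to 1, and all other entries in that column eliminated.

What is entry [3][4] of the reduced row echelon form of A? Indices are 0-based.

M[3][4] = -10/21

pivot(0,0)=4: scale R0 → (1, 1/2, -1, -3/4, -3/4)
  clear (1,0): R1 −= (-4)R0 → (0, 2, -3, -3, 1)
  clear (2,0): R2 −= (1)R0 → (0, 5/2, 3, -9/4, 15/4)
  clear (3,0): R3 −= (1)R0 → (0, -7/2, 3, -9/4, 3/4)
pivot(1,1)=2: scale R1 → (0, 1, -3/2, -3/2, 1/2)
  clear (0,1): R0 −= (1/2)R1 → (1, 0, -1/4, 0, -1)
  clear (2,1): R2 −= (5/2)R1 → (0, 0, 27/4, 3/2, 5/2)
  clear (3,1): R3 −= (-7/2)R1 → (0, 0, -9/4, -15/2, 5/2)
pivot(2,2)=27/4: scale R2 → (0, 0, 1, 2/9, 10/27)
  clear (0,2): R0 −= (-1/4)R2 → (1, 0, 0, 1/18, -49/54)
  clear (1,2): R1 −= (-3/2)R2 → (0, 1, 0, -7/6, 19/18)
  clear (3,2): R3 −= (-9/4)R2 → (0, 0, 0, -7, 10/3)
pivot(3,3)=-7: scale R3 → (0, 0, 0, 1, -10/21)
  clear (0,3): R0 −= (1/18)R3 → (1, 0, 0, 0, -37/42)
  clear (1,3): R1 −= (-7/6)R3 → (0, 1, 0, 0, 1/2)
  clear (2,3): R2 −= (2/9)R3 → (0, 0, 1, 0, 10/21)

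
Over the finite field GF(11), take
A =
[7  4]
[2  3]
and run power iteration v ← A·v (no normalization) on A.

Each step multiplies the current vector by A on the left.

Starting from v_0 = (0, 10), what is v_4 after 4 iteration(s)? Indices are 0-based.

v_0 = (0, 10).
v_1 = A·v_0 = (7, 8).
v_2 = A·v_1 = (4, 5).
v_3 = A·v_2 = (4, 1).
v_4 = A·v_3 = (10, 0).

v_4 = (10, 0)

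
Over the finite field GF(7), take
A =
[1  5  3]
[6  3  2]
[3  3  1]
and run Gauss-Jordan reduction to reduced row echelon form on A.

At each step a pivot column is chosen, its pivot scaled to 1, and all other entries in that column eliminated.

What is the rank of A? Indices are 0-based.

[1] R0 /= 1  ⇒  (1, 5, 3)
     R1 -= 6·R0  ⇒  (0, 1, 5)
     R2 -= 3·R0  ⇒  (0, 2, 6)
[2] R1 /= 1  ⇒  (0, 1, 5)
     R0 -= 5·R1  ⇒  (1, 0, 6)
     R2 -= 2·R1  ⇒  (0, 0, 3)
[3] R2 /= 3  ⇒  (0, 0, 1)
     R0 -= 6·R2  ⇒  (1, 0, 0)
     R1 -= 5·R2  ⇒  (0, 1, 0)

rank = 3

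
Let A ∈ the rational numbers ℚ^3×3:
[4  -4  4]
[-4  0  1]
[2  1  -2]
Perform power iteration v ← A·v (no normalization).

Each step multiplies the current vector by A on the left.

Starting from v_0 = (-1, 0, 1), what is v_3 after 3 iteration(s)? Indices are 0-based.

v_3 = (-76, 157, -102)

v_0 = (-1, 0, 1).
v_1 = A·v_0 = (0, 5, -4).
v_2 = A·v_1 = (-36, -4, 13).
v_3 = A·v_2 = (-76, 157, -102).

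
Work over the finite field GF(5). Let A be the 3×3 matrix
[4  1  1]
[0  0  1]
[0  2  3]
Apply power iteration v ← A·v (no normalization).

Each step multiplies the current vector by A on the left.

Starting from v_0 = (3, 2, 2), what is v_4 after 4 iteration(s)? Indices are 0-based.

v_0 = (3, 2, 2).
v_1 = A·v_0 = (1, 2, 0).
v_2 = A·v_1 = (1, 0, 4).
v_3 = A·v_2 = (3, 4, 2).
v_4 = A·v_3 = (3, 2, 4).

v_4 = (3, 2, 4)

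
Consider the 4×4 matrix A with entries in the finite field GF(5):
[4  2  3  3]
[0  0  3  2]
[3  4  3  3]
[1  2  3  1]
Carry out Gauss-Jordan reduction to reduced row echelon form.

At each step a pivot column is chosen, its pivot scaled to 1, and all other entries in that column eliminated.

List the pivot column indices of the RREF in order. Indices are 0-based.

pivot columns: 0, 1, 2, 3

pivot(0,0)=4: scale R0 → (1, 3, 2, 2)
  clear (2,0): R2 −= (3)R0 → (0, 0, 2, 2)
  clear (3,0): R3 −= (1)R0 → (0, 4, 1, 4)
pivot(1,1): swap R1↔R3
pivot(1,1)=4: scale R1 → (0, 1, 4, 1)
  clear (0,1): R0 −= (3)R1 → (1, 0, 0, 4)
pivot(2,2)=2: scale R2 → (0, 0, 1, 1)
  clear (1,2): R1 −= (4)R2 → (0, 1, 0, 2)
  clear (3,2): R3 −= (3)R2 → (0, 0, 0, 4)
pivot(3,3)=4: scale R3 → (0, 0, 0, 1)
  clear (0,3): R0 −= (4)R3 → (1, 0, 0, 0)
  clear (1,3): R1 −= (2)R3 → (0, 1, 0, 0)
  clear (2,3): R2 −= (1)R3 → (0, 0, 1, 0)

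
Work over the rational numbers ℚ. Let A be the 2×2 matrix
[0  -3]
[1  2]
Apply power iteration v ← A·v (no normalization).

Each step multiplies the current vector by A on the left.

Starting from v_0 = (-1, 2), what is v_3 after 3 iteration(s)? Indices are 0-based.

v_0 = (-1, 2).
v_1 = A·v_0 = (-6, 3).
v_2 = A·v_1 = (-9, 0).
v_3 = A·v_2 = (0, -9).

v_3 = (0, -9)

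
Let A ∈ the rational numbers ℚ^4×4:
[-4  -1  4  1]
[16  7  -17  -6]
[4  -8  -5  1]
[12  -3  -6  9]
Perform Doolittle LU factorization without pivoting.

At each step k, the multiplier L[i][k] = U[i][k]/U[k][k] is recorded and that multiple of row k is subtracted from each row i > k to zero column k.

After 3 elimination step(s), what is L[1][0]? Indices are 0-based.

L[1][0] = -4

k=0: U[0][0]=-4
  eliminate (1,0): mult=-4, new row 1: (0, 3, -1, -2); set L[1][0]=-4
  eliminate (2,0): mult=-1, new row 2: (0, -9, -1, 2); set L[2][0]=-1
  eliminate (3,0): mult=-3, new row 3: (0, -6, 6, 12); set L[3][0]=-3
k=1: U[1][1]=3
  eliminate (2,1): mult=-3, new row 2: (0, 0, -4, -4); set L[2][1]=-3
  eliminate (3,1): mult=-2, new row 3: (0, 0, 4, 8); set L[3][1]=-2
k=2: U[2][2]=-4
  eliminate (3,2): mult=-1, new row 3: (0, 0, 0, 4); set L[3][2]=-1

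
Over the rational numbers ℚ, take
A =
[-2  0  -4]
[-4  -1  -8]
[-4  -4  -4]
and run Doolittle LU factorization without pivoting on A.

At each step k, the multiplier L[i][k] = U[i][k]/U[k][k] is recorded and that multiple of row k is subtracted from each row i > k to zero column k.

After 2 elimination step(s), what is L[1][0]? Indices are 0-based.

L[1][0] = 2

k=0: U[0][0]=-2
  eliminate (1,0): mult=2, new row 1: (0, -1, 0); set L[1][0]=2
  eliminate (2,0): mult=2, new row 2: (0, -4, 4); set L[2][0]=2
k=1: U[1][1]=-1
  eliminate (2,1): mult=4, new row 2: (0, 0, 4); set L[2][1]=4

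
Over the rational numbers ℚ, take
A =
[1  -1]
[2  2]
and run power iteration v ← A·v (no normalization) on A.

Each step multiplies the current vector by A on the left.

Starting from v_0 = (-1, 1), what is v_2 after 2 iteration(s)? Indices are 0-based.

v_2 = (-2, -4)

v_0 = (-1, 1).
v_1 = A·v_0 = (-2, 0).
v_2 = A·v_1 = (-2, -4).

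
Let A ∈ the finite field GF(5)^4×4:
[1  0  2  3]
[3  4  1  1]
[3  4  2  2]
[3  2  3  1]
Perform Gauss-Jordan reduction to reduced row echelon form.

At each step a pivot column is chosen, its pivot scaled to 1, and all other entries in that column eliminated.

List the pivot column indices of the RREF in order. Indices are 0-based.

pivot columns: 0, 1, 2, 3

pivot(0,0)=1: scale R0 → (1, 0, 2, 3)
  clear (1,0): R1 −= (3)R0 → (0, 4, 0, 2)
  clear (2,0): R2 −= (3)R0 → (0, 4, 1, 3)
  clear (3,0): R3 −= (3)R0 → (0, 2, 2, 2)
pivot(1,1)=4: scale R1 → (0, 1, 0, 3)
  clear (2,1): R2 −= (4)R1 → (0, 0, 1, 1)
  clear (3,1): R3 −= (2)R1 → (0, 0, 2, 1)
pivot(2,2)=1: scale R2 → (0, 0, 1, 1)
  clear (0,2): R0 −= (2)R2 → (1, 0, 0, 1)
  clear (3,2): R3 −= (2)R2 → (0, 0, 0, 4)
pivot(3,3)=4: scale R3 → (0, 0, 0, 1)
  clear (0,3): R0 −= (1)R3 → (1, 0, 0, 0)
  clear (1,3): R1 −= (3)R3 → (0, 1, 0, 0)
  clear (2,3): R2 −= (1)R3 → (0, 0, 1, 0)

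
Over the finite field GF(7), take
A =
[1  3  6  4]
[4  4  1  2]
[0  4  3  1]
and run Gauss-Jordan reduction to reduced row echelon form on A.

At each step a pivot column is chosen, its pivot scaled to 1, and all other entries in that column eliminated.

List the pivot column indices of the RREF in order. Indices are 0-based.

step 1: normalize row 0 (÷1) = (1, 3, 6, 4)
  row 1: subtract 4×row0 = (0, 6, 5, 0)
step 2: normalize row 1 (÷6) = (0, 1, 2, 0)
  row 0: subtract 3×row1 = (1, 0, 0, 4)
  row 2: subtract 4×row1 = (0, 0, 2, 1)
step 3: normalize row 2 (÷2) = (0, 0, 1, 4)
  row 1: subtract 2×row2 = (0, 1, 0, 6)

pivot columns: 0, 1, 2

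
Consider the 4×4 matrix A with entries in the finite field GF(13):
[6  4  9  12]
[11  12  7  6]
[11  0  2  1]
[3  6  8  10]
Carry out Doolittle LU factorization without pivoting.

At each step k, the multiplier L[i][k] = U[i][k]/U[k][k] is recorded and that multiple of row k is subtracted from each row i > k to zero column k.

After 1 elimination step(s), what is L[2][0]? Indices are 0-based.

L[2][0] = 4

Step 1: pivot at (0,0) is 6.
  row1 ← row1 − (4)·row0  ⇒  L[1][0]=4, U row1=(0, 9, 10, 10)
  row2 ← row2 − (4)·row0  ⇒  L[2][0]=4, U row2=(0, 10, 5, 5)
  row3 ← row3 − (7)·row0  ⇒  L[3][0]=7, U row3=(0, 4, 10, 4)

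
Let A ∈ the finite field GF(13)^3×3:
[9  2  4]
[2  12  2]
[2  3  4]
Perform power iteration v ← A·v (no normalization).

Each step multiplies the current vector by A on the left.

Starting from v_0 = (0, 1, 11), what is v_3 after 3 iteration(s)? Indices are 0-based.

v_3 = (10, 2, 9)

v_0 = (0, 1, 11).
v_1 = A·v_0 = (7, 8, 8).
v_2 = A·v_1 = (7, 9, 5).
v_3 = A·v_2 = (10, 2, 9).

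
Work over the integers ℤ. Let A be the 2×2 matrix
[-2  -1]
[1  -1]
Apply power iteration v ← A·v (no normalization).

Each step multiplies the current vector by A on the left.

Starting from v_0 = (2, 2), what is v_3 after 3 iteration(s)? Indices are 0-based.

v_3 = (-18, 18)

v_0 = (2, 2).
v_1 = A·v_0 = (-6, 0).
v_2 = A·v_1 = (12, -6).
v_3 = A·v_2 = (-18, 18).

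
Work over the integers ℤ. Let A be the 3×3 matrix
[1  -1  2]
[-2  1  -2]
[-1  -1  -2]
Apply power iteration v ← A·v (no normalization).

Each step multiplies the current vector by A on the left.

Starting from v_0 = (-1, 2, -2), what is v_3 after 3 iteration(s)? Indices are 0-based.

v_0 = (-1, 2, -2).
v_1 = A·v_0 = (-7, 8, 3).
v_2 = A·v_1 = (-9, 16, -7).
v_3 = A·v_2 = (-39, 48, 7).

v_3 = (-39, 48, 7)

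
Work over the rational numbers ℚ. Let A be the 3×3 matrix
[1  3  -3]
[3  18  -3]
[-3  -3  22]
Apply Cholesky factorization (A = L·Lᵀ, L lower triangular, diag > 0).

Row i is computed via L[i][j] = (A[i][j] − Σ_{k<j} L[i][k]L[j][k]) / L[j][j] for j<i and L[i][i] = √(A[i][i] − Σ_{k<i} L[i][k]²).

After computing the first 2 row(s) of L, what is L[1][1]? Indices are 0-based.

Step 1: L[0][0] = √(1) = 1.
  L[1][0] = (3) / L[0][0] = 3.
Step 2: L[1][1] = √(9) = 3.

L[1][1] = 3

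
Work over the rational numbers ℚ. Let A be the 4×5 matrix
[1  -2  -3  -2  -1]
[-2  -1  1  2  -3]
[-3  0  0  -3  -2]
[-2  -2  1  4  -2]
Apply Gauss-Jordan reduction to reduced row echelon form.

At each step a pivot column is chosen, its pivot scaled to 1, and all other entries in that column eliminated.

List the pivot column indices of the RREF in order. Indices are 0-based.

pivot columns: 0, 1, 2, 3

step 1: normalize row 0 (÷1) = (1, -2, -3, -2, -1)
  row 1: subtract -2×row0 = (0, -5, -5, -2, -5)
  row 2: subtract -3×row0 = (0, -6, -9, -9, -5)
  row 3: subtract -2×row0 = (0, -6, -5, 0, -4)
step 2: normalize row 1 (÷-5) = (0, 1, 1, 2/5, 1)
  row 0: subtract -2×row1 = (1, 0, -1, -6/5, 1)
  row 2: subtract -6×row1 = (0, 0, -3, -33/5, 1)
  row 3: subtract -6×row1 = (0, 0, 1, 12/5, 2)
step 3: normalize row 2 (÷-3) = (0, 0, 1, 11/5, -1/3)
  row 0: subtract -1×row2 = (1, 0, 0, 1, 2/3)
  row 1: subtract 1×row2 = (0, 1, 0, -9/5, 4/3)
  row 3: subtract 1×row2 = (0, 0, 0, 1/5, 7/3)
step 4: normalize row 3 (÷1/5) = (0, 0, 0, 1, 35/3)
  row 0: subtract 1×row3 = (1, 0, 0, 0, -11)
  row 1: subtract -9/5×row3 = (0, 1, 0, 0, 67/3)
  row 2: subtract 11/5×row3 = (0, 0, 1, 0, -26)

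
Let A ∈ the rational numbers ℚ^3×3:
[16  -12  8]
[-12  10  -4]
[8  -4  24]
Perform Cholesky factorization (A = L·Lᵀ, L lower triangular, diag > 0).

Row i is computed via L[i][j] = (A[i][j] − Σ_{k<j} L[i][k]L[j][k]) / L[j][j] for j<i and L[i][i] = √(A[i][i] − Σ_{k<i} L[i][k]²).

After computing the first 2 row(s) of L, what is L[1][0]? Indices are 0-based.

L[1][0] = -3

Step 1: L[0][0] = √(16) = 4.
  L[1][0] = (-12) / L[0][0] = -3.
Step 2: L[1][1] = √(1) = 1.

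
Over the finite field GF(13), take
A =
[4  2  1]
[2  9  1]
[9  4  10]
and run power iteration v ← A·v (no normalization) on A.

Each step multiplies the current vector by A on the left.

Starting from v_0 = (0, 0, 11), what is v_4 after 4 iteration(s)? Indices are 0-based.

v_4 = (7, 3, 0)

v_0 = (0, 0, 11).
v_1 = A·v_0 = (11, 11, 6).
v_2 = A·v_1 = (7, 10, 8).
v_3 = A·v_2 = (4, 8, 1).
v_4 = A·v_3 = (7, 3, 0).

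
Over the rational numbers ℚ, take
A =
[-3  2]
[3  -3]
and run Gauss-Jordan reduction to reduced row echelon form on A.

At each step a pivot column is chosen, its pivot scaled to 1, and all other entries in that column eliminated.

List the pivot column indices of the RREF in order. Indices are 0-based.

pivot columns: 0, 1

pivot(0,0)=-3: scale R0 → (1, -2/3)
  clear (1,0): R1 −= (3)R0 → (0, -1)
pivot(1,1)=-1: scale R1 → (0, 1)
  clear (0,1): R0 −= (-2/3)R1 → (1, 0)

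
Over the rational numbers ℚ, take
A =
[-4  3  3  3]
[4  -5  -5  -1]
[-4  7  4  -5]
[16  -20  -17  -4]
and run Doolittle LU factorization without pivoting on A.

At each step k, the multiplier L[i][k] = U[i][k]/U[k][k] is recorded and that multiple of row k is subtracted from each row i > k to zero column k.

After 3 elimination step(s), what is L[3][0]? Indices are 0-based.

L[3][0] = -4

k=0: U[0][0]=-4
  eliminate (1,0): mult=-1, new row 1: (0, -2, -2, 2); set L[1][0]=-1
  eliminate (2,0): mult=1, new row 2: (0, 4, 1, -8); set L[2][0]=1
  eliminate (3,0): mult=-4, new row 3: (0, -8, -5, 8); set L[3][0]=-4
k=1: U[1][1]=-2
  eliminate (2,1): mult=-2, new row 2: (0, 0, -3, -4); set L[2][1]=-2
  eliminate (3,1): mult=4, new row 3: (0, 0, 3, 0); set L[3][1]=4
k=2: U[2][2]=-3
  eliminate (3,2): mult=-1, new row 3: (0, 0, 0, -4); set L[3][2]=-1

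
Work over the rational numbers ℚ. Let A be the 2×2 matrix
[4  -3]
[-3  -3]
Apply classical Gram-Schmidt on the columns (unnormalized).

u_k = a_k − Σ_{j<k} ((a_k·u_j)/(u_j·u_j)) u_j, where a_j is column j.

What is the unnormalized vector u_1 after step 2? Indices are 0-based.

Step 1: u_0 = a_0 = (4, -3).
Step 2: u_1 = a_1 − (-3/25)·u_0 = (-63/25, -84/25).

u_1 = (-63/25, -84/25)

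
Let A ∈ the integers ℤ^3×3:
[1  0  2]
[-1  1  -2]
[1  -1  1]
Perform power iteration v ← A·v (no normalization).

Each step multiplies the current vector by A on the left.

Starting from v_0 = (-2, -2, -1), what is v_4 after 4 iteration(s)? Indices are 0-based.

v_0 = (-2, -2, -1).
v_1 = A·v_0 = (-4, 2, -1).
v_2 = A·v_1 = (-6, 8, -7).
v_3 = A·v_2 = (-20, 28, -21).
v_4 = A·v_3 = (-62, 90, -69).

v_4 = (-62, 90, -69)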